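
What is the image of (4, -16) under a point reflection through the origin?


Reflection through origin: (x, y) -> (-x, -y)
(4, -16) -> (-4, 16)

(-4, 16)


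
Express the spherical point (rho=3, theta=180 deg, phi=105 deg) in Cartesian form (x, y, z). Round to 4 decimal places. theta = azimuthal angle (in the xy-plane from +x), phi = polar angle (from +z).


x = 3 * sin(105) * cos(180) = -2.8978
y = 3 * sin(105) * sin(180) = 0
z = 3 * cos(105) = -0.7765

(-2.8978, 0, -0.7765)


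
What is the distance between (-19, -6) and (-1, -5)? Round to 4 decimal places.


d = sqrt((-1--19)^2 + (-5--6)^2) = 18.0278

18.0278


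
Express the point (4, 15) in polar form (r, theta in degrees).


r = sqrt(4^2 + 15^2) = 15.5242
theta = atan2(15, 4) = 75.0686 degrees

r = 15.5242, theta = 75.0686 degrees


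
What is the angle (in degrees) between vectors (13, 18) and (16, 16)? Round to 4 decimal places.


dot = 13*16 + 18*16 = 496
|u| = 22.2036, |v| = 22.6274
cos(angle) = 0.9872
angle = 9.1623 degrees

9.1623 degrees


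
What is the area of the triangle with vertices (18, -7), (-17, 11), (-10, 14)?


Area = |x1(y2-y3) + x2(y3-y1) + x3(y1-y2)| / 2
= |18*(11-14) + -17*(14--7) + -10*(-7-11)| / 2
= 115.5

115.5


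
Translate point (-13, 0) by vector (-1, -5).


Translation: (x+dx, y+dy) = (-13+-1, 0+-5) = (-14, -5)

(-14, -5)


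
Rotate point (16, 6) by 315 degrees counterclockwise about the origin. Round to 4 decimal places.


x' = 16*cos(315) - 6*sin(315) = 15.5563
y' = 16*sin(315) + 6*cos(315) = -7.0711

(15.5563, -7.0711)


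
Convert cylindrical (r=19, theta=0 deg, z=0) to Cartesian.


x = 19 * cos(0) = 19
y = 19 * sin(0) = 0
z = 0

(19, 0, 0)


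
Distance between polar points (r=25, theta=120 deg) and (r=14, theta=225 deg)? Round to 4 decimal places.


d = sqrt(r1^2 + r2^2 - 2*r1*r2*cos(t2-t1))
d = sqrt(25^2 + 14^2 - 2*25*14*cos(225-120)) = 31.6571

31.6571


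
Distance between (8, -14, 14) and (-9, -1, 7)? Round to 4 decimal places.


d = sqrt((-9-8)^2 + (-1--14)^2 + (7-14)^2) = 22.5167

22.5167


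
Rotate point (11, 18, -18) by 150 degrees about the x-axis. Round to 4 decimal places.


x' = 11
y' = 18*cos(150) - -18*sin(150) = -6.5885
z' = 18*sin(150) + -18*cos(150) = 24.5885

(11, -6.5885, 24.5885)


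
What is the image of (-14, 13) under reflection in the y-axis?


Reflection across y-axis: (x, y) -> (-x, y)
(-14, 13) -> (14, 13)

(14, 13)


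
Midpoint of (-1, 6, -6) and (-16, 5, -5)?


Midpoint = ((-1+-16)/2, (6+5)/2, (-6+-5)/2) = (-8.5, 5.5, -5.5)

(-8.5, 5.5, -5.5)


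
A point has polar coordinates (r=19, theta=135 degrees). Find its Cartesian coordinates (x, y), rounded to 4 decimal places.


x = 19 * cos(135) = -13.435
y = 19 * sin(135) = 13.435

(-13.435, 13.435)


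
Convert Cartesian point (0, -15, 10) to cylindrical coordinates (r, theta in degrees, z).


r = sqrt(0^2 + (-15)^2) = 15
theta = atan2(-15, 0) = 270 deg
z = 10

r = 15, theta = 270 deg, z = 10


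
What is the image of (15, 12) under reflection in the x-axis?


Reflection across x-axis: (x, y) -> (x, -y)
(15, 12) -> (15, -12)

(15, -12)


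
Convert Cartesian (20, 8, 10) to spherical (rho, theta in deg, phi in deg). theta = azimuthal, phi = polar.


rho = sqrt(20^2 + 8^2 + 10^2) = 23.7487
theta = atan2(8, 20) = 21.8014 deg
phi = acos(10/23.7487) = 65.0975 deg

rho = 23.7487, theta = 21.8014 deg, phi = 65.0975 deg


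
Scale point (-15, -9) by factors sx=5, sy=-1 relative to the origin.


Scaling: (x*sx, y*sy) = (-15*5, -9*-1) = (-75, 9)

(-75, 9)


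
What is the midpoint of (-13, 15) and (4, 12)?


Midpoint = ((-13+4)/2, (15+12)/2) = (-4.5, 13.5)

(-4.5, 13.5)


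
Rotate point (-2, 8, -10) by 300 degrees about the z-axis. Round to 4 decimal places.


x' = -2*cos(300) - 8*sin(300) = 5.9282
y' = -2*sin(300) + 8*cos(300) = 5.7321
z' = -10

(5.9282, 5.7321, -10)


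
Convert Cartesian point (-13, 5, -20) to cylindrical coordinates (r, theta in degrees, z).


r = sqrt((-13)^2 + 5^2) = 13.9284
theta = atan2(5, -13) = 158.9625 deg
z = -20

r = 13.9284, theta = 158.9625 deg, z = -20


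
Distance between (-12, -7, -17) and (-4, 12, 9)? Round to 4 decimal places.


d = sqrt((-4--12)^2 + (12--7)^2 + (9--17)^2) = 33.1813

33.1813


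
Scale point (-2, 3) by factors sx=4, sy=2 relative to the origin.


Scaling: (x*sx, y*sy) = (-2*4, 3*2) = (-8, 6)

(-8, 6)


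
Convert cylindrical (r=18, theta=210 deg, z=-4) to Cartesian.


x = 18 * cos(210) = -15.5885
y = 18 * sin(210) = -9
z = -4

(-15.5885, -9, -4)


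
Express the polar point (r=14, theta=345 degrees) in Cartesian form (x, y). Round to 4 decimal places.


x = 14 * cos(345) = 13.523
y = 14 * sin(345) = -3.6235

(13.523, -3.6235)


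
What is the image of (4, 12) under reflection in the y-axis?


Reflection across y-axis: (x, y) -> (-x, y)
(4, 12) -> (-4, 12)

(-4, 12)


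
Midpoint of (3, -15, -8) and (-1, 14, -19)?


Midpoint = ((3+-1)/2, (-15+14)/2, (-8+-19)/2) = (1, -0.5, -13.5)

(1, -0.5, -13.5)


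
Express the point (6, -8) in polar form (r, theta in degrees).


r = sqrt(6^2 + (-8)^2) = 10
theta = atan2(-8, 6) = 306.8699 degrees

r = 10, theta = 306.8699 degrees


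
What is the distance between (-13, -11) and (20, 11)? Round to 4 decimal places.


d = sqrt((20--13)^2 + (11--11)^2) = 39.6611

39.6611


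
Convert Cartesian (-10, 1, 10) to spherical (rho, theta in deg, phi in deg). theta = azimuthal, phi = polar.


rho = sqrt((-10)^2 + 1^2 + 10^2) = 14.1774
theta = atan2(1, -10) = 174.2894 deg
phi = acos(10/14.1774) = 45.1425 deg

rho = 14.1774, theta = 174.2894 deg, phi = 45.1425 deg


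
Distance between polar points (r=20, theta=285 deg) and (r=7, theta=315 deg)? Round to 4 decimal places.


d = sqrt(r1^2 + r2^2 - 2*r1*r2*cos(t2-t1))
d = sqrt(20^2 + 7^2 - 2*20*7*cos(315-285)) = 14.3706

14.3706


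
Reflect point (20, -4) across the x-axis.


Reflection across x-axis: (x, y) -> (x, -y)
(20, -4) -> (20, 4)

(20, 4)


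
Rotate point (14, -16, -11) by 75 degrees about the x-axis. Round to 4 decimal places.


x' = 14
y' = -16*cos(75) - -11*sin(75) = 6.4841
z' = -16*sin(75) + -11*cos(75) = -18.3018

(14, 6.4841, -18.3018)


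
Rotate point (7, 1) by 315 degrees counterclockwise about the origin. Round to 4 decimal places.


x' = 7*cos(315) - 1*sin(315) = 5.6569
y' = 7*sin(315) + 1*cos(315) = -4.2426

(5.6569, -4.2426)


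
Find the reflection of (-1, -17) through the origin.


Reflection through origin: (x, y) -> (-x, -y)
(-1, -17) -> (1, 17)

(1, 17)


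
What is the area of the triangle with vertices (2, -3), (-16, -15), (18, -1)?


Area = |x1(y2-y3) + x2(y3-y1) + x3(y1-y2)| / 2
= |2*(-15--1) + -16*(-1--3) + 18*(-3--15)| / 2
= 78

78


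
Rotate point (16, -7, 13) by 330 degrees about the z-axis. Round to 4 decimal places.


x' = 16*cos(330) - -7*sin(330) = 10.3564
y' = 16*sin(330) + -7*cos(330) = -14.0622
z' = 13

(10.3564, -14.0622, 13)


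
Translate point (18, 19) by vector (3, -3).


Translation: (x+dx, y+dy) = (18+3, 19+-3) = (21, 16)

(21, 16)


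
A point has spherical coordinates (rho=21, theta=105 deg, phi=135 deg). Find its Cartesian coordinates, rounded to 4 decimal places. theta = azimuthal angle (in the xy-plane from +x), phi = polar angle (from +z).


x = 21 * sin(135) * cos(105) = -3.8433
y = 21 * sin(135) * sin(105) = 14.3433
z = 21 * cos(135) = -14.8492

(-3.8433, 14.3433, -14.8492)


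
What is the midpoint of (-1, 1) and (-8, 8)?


Midpoint = ((-1+-8)/2, (1+8)/2) = (-4.5, 4.5)

(-4.5, 4.5)


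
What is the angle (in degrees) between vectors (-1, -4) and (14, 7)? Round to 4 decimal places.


dot = -1*14 + -4*7 = -42
|u| = 4.1231, |v| = 15.6525
cos(angle) = -0.6508
angle = 130.6013 degrees

130.6013 degrees


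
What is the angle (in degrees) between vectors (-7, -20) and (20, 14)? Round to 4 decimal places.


dot = -7*20 + -20*14 = -420
|u| = 21.1896, |v| = 24.4131
cos(angle) = -0.8119
angle = 144.2821 degrees

144.2821 degrees


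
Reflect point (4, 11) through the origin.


Reflection through origin: (x, y) -> (-x, -y)
(4, 11) -> (-4, -11)

(-4, -11)


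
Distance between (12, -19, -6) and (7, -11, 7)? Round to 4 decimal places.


d = sqrt((7-12)^2 + (-11--19)^2 + (7--6)^2) = 16.0624

16.0624


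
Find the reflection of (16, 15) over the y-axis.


Reflection across y-axis: (x, y) -> (-x, y)
(16, 15) -> (-16, 15)

(-16, 15)


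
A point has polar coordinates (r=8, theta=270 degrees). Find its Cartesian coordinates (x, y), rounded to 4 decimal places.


x = 8 * cos(270) = 0
y = 8 * sin(270) = -8

(0, -8)


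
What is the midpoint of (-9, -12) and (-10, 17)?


Midpoint = ((-9+-10)/2, (-12+17)/2) = (-9.5, 2.5)

(-9.5, 2.5)


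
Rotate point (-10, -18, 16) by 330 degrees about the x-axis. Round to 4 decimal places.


x' = -10
y' = -18*cos(330) - 16*sin(330) = -7.5885
z' = -18*sin(330) + 16*cos(330) = 22.8564

(-10, -7.5885, 22.8564)


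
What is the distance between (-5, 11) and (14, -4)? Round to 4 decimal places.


d = sqrt((14--5)^2 + (-4-11)^2) = 24.2074

24.2074


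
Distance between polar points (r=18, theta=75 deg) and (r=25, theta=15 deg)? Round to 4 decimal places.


d = sqrt(r1^2 + r2^2 - 2*r1*r2*cos(t2-t1))
d = sqrt(18^2 + 25^2 - 2*18*25*cos(15-75)) = 22.3383

22.3383


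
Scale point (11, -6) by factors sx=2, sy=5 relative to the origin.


Scaling: (x*sx, y*sy) = (11*2, -6*5) = (22, -30)

(22, -30)


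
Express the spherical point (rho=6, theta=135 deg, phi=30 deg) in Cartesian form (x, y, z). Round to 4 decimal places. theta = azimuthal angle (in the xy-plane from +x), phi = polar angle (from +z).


x = 6 * sin(30) * cos(135) = -2.1213
y = 6 * sin(30) * sin(135) = 2.1213
z = 6 * cos(30) = 5.1962

(-2.1213, 2.1213, 5.1962)


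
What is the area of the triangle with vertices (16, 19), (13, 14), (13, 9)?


Area = |x1(y2-y3) + x2(y3-y1) + x3(y1-y2)| / 2
= |16*(14-9) + 13*(9-19) + 13*(19-14)| / 2
= 7.5

7.5


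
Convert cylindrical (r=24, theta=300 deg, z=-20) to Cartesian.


x = 24 * cos(300) = 12
y = 24 * sin(300) = -20.7846
z = -20

(12, -20.7846, -20)


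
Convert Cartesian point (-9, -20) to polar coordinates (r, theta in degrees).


r = sqrt((-9)^2 + (-20)^2) = 21.9317
theta = atan2(-20, -9) = 245.7723 degrees

r = 21.9317, theta = 245.7723 degrees


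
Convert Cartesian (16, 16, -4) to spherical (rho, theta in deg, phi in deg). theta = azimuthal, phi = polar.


rho = sqrt(16^2 + 16^2 + (-4)^2) = 22.9783
theta = atan2(16, 16) = 45 deg
phi = acos(-4/22.9783) = 100.025 deg

rho = 22.9783, theta = 45 deg, phi = 100.025 deg


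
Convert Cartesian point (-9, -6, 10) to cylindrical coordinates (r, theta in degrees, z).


r = sqrt((-9)^2 + (-6)^2) = 10.8167
theta = atan2(-6, -9) = 213.6901 deg
z = 10

r = 10.8167, theta = 213.6901 deg, z = 10


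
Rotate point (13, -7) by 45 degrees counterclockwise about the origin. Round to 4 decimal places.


x' = 13*cos(45) - -7*sin(45) = 14.1421
y' = 13*sin(45) + -7*cos(45) = 4.2426

(14.1421, 4.2426)


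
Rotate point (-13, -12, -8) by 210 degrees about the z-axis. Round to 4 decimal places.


x' = -13*cos(210) - -12*sin(210) = 5.2583
y' = -13*sin(210) + -12*cos(210) = 16.8923
z' = -8

(5.2583, 16.8923, -8)


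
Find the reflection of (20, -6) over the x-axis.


Reflection across x-axis: (x, y) -> (x, -y)
(20, -6) -> (20, 6)

(20, 6)


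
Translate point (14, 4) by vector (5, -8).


Translation: (x+dx, y+dy) = (14+5, 4+-8) = (19, -4)

(19, -4)


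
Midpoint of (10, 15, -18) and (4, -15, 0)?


Midpoint = ((10+4)/2, (15+-15)/2, (-18+0)/2) = (7, 0, -9)

(7, 0, -9)


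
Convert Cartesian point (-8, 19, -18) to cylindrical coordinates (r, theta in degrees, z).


r = sqrt((-8)^2 + 19^2) = 20.6155
theta = atan2(19, -8) = 112.8337 deg
z = -18

r = 20.6155, theta = 112.8337 deg, z = -18


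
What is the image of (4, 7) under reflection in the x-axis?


Reflection across x-axis: (x, y) -> (x, -y)
(4, 7) -> (4, -7)

(4, -7)


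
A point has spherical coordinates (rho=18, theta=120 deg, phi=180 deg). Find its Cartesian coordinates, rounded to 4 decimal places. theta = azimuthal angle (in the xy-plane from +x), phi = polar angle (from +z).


x = 18 * sin(180) * cos(120) = 0
y = 18 * sin(180) * sin(120) = 0
z = 18 * cos(180) = -18

(0, 0, -18)


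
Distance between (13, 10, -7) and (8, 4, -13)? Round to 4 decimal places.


d = sqrt((8-13)^2 + (4-10)^2 + (-13--7)^2) = 9.8489

9.8489


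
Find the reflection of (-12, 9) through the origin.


Reflection through origin: (x, y) -> (-x, -y)
(-12, 9) -> (12, -9)

(12, -9)


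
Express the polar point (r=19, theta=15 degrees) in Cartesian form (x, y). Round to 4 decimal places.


x = 19 * cos(15) = 18.3526
y = 19 * sin(15) = 4.9176

(18.3526, 4.9176)


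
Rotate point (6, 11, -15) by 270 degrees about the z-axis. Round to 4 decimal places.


x' = 6*cos(270) - 11*sin(270) = 11
y' = 6*sin(270) + 11*cos(270) = -6
z' = -15

(11, -6, -15)


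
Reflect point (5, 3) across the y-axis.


Reflection across y-axis: (x, y) -> (-x, y)
(5, 3) -> (-5, 3)

(-5, 3)


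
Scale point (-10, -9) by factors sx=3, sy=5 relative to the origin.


Scaling: (x*sx, y*sy) = (-10*3, -9*5) = (-30, -45)

(-30, -45)


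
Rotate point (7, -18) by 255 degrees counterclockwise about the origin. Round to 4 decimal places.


x' = 7*cos(255) - -18*sin(255) = -19.1984
y' = 7*sin(255) + -18*cos(255) = -2.1027

(-19.1984, -2.1027)


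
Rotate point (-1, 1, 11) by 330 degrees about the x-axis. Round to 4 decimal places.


x' = -1
y' = 1*cos(330) - 11*sin(330) = 6.366
z' = 1*sin(330) + 11*cos(330) = 9.0263

(-1, 6.366, 9.0263)


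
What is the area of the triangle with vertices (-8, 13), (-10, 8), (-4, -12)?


Area = |x1(y2-y3) + x2(y3-y1) + x3(y1-y2)| / 2
= |-8*(8--12) + -10*(-12-13) + -4*(13-8)| / 2
= 35

35


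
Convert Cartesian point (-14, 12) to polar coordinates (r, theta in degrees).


r = sqrt((-14)^2 + 12^2) = 18.4391
theta = atan2(12, -14) = 139.3987 degrees

r = 18.4391, theta = 139.3987 degrees


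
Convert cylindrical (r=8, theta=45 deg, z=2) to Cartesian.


x = 8 * cos(45) = 5.6569
y = 8 * sin(45) = 5.6569
z = 2

(5.6569, 5.6569, 2)


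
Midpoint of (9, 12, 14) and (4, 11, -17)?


Midpoint = ((9+4)/2, (12+11)/2, (14+-17)/2) = (6.5, 11.5, -1.5)

(6.5, 11.5, -1.5)


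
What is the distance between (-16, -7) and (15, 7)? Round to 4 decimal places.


d = sqrt((15--16)^2 + (7--7)^2) = 34.0147

34.0147


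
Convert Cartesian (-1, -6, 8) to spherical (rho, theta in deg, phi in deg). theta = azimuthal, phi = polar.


rho = sqrt((-1)^2 + (-6)^2 + 8^2) = 10.0499
theta = atan2(-6, -1) = 260.5377 deg
phi = acos(8/10.0499) = 37.2474 deg

rho = 10.0499, theta = 260.5377 deg, phi = 37.2474 deg


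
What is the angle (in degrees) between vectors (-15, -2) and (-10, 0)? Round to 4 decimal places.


dot = -15*-10 + -2*0 = 150
|u| = 15.1327, |v| = 10
cos(angle) = 0.9912
angle = 7.5946 degrees

7.5946 degrees


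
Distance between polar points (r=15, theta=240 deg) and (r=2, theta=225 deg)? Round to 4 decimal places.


d = sqrt(r1^2 + r2^2 - 2*r1*r2*cos(t2-t1))
d = sqrt(15^2 + 2^2 - 2*15*2*cos(225-240)) = 13.0784

13.0784


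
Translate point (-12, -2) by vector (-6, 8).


Translation: (x+dx, y+dy) = (-12+-6, -2+8) = (-18, 6)

(-18, 6)


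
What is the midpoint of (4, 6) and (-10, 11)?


Midpoint = ((4+-10)/2, (6+11)/2) = (-3, 8.5)

(-3, 8.5)


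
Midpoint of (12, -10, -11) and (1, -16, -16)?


Midpoint = ((12+1)/2, (-10+-16)/2, (-11+-16)/2) = (6.5, -13, -13.5)

(6.5, -13, -13.5)


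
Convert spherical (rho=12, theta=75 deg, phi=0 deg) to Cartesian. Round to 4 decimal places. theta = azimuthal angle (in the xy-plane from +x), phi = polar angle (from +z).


x = 12 * sin(0) * cos(75) = 0
y = 12 * sin(0) * sin(75) = 0
z = 12 * cos(0) = 12

(0, 0, 12)


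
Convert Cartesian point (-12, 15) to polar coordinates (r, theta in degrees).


r = sqrt((-12)^2 + 15^2) = 19.2094
theta = atan2(15, -12) = 128.6598 degrees

r = 19.2094, theta = 128.6598 degrees


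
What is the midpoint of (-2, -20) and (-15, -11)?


Midpoint = ((-2+-15)/2, (-20+-11)/2) = (-8.5, -15.5)

(-8.5, -15.5)


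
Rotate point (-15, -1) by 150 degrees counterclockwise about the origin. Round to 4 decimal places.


x' = -15*cos(150) - -1*sin(150) = 13.4904
y' = -15*sin(150) + -1*cos(150) = -6.634

(13.4904, -6.634)


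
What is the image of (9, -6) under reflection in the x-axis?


Reflection across x-axis: (x, y) -> (x, -y)
(9, -6) -> (9, 6)

(9, 6)


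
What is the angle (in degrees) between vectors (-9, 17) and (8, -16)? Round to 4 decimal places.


dot = -9*8 + 17*-16 = -344
|u| = 19.2354, |v| = 17.8885
cos(angle) = -0.9997
angle = 178.6678 degrees

178.6678 degrees


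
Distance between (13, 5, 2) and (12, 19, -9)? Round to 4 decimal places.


d = sqrt((12-13)^2 + (19-5)^2 + (-9-2)^2) = 17.8326

17.8326


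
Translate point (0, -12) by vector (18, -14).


Translation: (x+dx, y+dy) = (0+18, -12+-14) = (18, -26)

(18, -26)


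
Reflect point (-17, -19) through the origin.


Reflection through origin: (x, y) -> (-x, -y)
(-17, -19) -> (17, 19)

(17, 19)


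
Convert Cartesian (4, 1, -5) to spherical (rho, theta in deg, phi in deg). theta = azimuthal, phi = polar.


rho = sqrt(4^2 + 1^2 + (-5)^2) = 6.4807
theta = atan2(1, 4) = 14.0362 deg
phi = acos(-5/6.4807) = 140.4903 deg

rho = 6.4807, theta = 14.0362 deg, phi = 140.4903 deg


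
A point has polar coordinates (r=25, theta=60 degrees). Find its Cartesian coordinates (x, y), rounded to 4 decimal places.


x = 25 * cos(60) = 12.5
y = 25 * sin(60) = 21.6506

(12.5, 21.6506)


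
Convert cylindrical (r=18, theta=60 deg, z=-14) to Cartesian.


x = 18 * cos(60) = 9
y = 18 * sin(60) = 15.5885
z = -14

(9, 15.5885, -14)


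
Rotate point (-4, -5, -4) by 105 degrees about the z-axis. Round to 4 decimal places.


x' = -4*cos(105) - -5*sin(105) = 5.8649
y' = -4*sin(105) + -5*cos(105) = -2.5696
z' = -4

(5.8649, -2.5696, -4)


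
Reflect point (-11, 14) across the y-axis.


Reflection across y-axis: (x, y) -> (-x, y)
(-11, 14) -> (11, 14)

(11, 14)


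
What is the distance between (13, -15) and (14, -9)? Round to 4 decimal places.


d = sqrt((14-13)^2 + (-9--15)^2) = 6.0828

6.0828


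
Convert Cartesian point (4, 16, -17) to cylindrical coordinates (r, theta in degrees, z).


r = sqrt(4^2 + 16^2) = 16.4924
theta = atan2(16, 4) = 75.9638 deg
z = -17

r = 16.4924, theta = 75.9638 deg, z = -17


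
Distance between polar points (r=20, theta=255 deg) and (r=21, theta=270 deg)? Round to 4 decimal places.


d = sqrt(r1^2 + r2^2 - 2*r1*r2*cos(t2-t1))
d = sqrt(20^2 + 21^2 - 2*20*21*cos(270-255)) = 5.4426

5.4426


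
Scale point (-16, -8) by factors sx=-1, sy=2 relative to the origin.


Scaling: (x*sx, y*sy) = (-16*-1, -8*2) = (16, -16)

(16, -16)


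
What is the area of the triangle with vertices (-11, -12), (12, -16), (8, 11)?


Area = |x1(y2-y3) + x2(y3-y1) + x3(y1-y2)| / 2
= |-11*(-16-11) + 12*(11--12) + 8*(-12--16)| / 2
= 302.5

302.5


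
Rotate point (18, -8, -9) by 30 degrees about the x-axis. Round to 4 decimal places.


x' = 18
y' = -8*cos(30) - -9*sin(30) = -2.4282
z' = -8*sin(30) + -9*cos(30) = -11.7942

(18, -2.4282, -11.7942)


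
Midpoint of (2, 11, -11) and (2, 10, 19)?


Midpoint = ((2+2)/2, (11+10)/2, (-11+19)/2) = (2, 10.5, 4)

(2, 10.5, 4)


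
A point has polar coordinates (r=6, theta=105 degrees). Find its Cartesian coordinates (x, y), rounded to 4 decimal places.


x = 6 * cos(105) = -1.5529
y = 6 * sin(105) = 5.7956

(-1.5529, 5.7956)


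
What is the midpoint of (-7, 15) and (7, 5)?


Midpoint = ((-7+7)/2, (15+5)/2) = (0, 10)

(0, 10)


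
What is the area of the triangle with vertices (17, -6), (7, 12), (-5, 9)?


Area = |x1(y2-y3) + x2(y3-y1) + x3(y1-y2)| / 2
= |17*(12-9) + 7*(9--6) + -5*(-6-12)| / 2
= 123

123


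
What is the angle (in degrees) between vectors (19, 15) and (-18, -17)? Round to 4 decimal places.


dot = 19*-18 + 15*-17 = -597
|u| = 24.2074, |v| = 24.7588
cos(angle) = -0.9961
angle = 174.9267 degrees

174.9267 degrees


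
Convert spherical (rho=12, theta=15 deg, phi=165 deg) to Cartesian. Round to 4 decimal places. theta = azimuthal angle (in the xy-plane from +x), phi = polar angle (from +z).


x = 12 * sin(165) * cos(15) = 3
y = 12 * sin(165) * sin(15) = 0.8038
z = 12 * cos(165) = -11.5911

(3, 0.8038, -11.5911)


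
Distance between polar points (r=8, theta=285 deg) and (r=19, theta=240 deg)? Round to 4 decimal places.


d = sqrt(r1^2 + r2^2 - 2*r1*r2*cos(t2-t1))
d = sqrt(8^2 + 19^2 - 2*8*19*cos(240-285)) = 14.4927

14.4927


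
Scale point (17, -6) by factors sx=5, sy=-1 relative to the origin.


Scaling: (x*sx, y*sy) = (17*5, -6*-1) = (85, 6)

(85, 6)


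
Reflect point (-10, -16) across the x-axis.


Reflection across x-axis: (x, y) -> (x, -y)
(-10, -16) -> (-10, 16)

(-10, 16)


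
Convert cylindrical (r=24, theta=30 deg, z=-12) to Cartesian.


x = 24 * cos(30) = 20.7846
y = 24 * sin(30) = 12
z = -12

(20.7846, 12, -12)


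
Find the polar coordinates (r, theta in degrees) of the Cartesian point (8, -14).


r = sqrt(8^2 + (-14)^2) = 16.1245
theta = atan2(-14, 8) = 299.7449 degrees

r = 16.1245, theta = 299.7449 degrees


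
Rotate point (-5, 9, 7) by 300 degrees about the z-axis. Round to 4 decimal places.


x' = -5*cos(300) - 9*sin(300) = 5.2942
y' = -5*sin(300) + 9*cos(300) = 8.8301
z' = 7

(5.2942, 8.8301, 7)


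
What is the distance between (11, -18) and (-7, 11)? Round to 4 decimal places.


d = sqrt((-7-11)^2 + (11--18)^2) = 34.1321

34.1321


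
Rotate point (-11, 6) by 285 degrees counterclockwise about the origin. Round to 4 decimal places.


x' = -11*cos(285) - 6*sin(285) = 2.9485
y' = -11*sin(285) + 6*cos(285) = 12.1781

(2.9485, 12.1781)


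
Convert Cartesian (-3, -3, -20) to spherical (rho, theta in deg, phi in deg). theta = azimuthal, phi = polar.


rho = sqrt((-3)^2 + (-3)^2 + (-20)^2) = 20.445
theta = atan2(-3, -3) = 225 deg
phi = acos(-20/20.445) = 168.0233 deg

rho = 20.445, theta = 225 deg, phi = 168.0233 deg


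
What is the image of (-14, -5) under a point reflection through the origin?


Reflection through origin: (x, y) -> (-x, -y)
(-14, -5) -> (14, 5)

(14, 5)


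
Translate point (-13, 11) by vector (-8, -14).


Translation: (x+dx, y+dy) = (-13+-8, 11+-14) = (-21, -3)

(-21, -3)


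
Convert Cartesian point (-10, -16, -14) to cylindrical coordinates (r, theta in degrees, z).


r = sqrt((-10)^2 + (-16)^2) = 18.868
theta = atan2(-16, -10) = 237.9946 deg
z = -14

r = 18.868, theta = 237.9946 deg, z = -14


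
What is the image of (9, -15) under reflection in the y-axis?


Reflection across y-axis: (x, y) -> (-x, y)
(9, -15) -> (-9, -15)

(-9, -15)


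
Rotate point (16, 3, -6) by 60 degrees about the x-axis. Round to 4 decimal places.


x' = 16
y' = 3*cos(60) - -6*sin(60) = 6.6962
z' = 3*sin(60) + -6*cos(60) = -0.4019

(16, 6.6962, -0.4019)


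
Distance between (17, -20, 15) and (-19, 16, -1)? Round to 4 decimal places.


d = sqrt((-19-17)^2 + (16--20)^2 + (-1-15)^2) = 53.3667

53.3667


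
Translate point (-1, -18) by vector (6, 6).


Translation: (x+dx, y+dy) = (-1+6, -18+6) = (5, -12)

(5, -12)


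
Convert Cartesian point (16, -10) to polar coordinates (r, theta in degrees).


r = sqrt(16^2 + (-10)^2) = 18.868
theta = atan2(-10, 16) = 327.9946 degrees

r = 18.868, theta = 327.9946 degrees


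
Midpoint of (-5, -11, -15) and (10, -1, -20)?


Midpoint = ((-5+10)/2, (-11+-1)/2, (-15+-20)/2) = (2.5, -6, -17.5)

(2.5, -6, -17.5)


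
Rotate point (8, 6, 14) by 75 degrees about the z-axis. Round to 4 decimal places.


x' = 8*cos(75) - 6*sin(75) = -3.725
y' = 8*sin(75) + 6*cos(75) = 9.2803
z' = 14

(-3.725, 9.2803, 14)


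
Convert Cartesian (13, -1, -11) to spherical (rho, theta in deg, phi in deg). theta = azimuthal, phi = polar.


rho = sqrt(13^2 + (-1)^2 + (-11)^2) = 17.0587
theta = atan2(-1, 13) = 355.6013 deg
phi = acos(-11/17.0587) = 130.153 deg

rho = 17.0587, theta = 355.6013 deg, phi = 130.153 deg


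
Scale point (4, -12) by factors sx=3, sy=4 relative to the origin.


Scaling: (x*sx, y*sy) = (4*3, -12*4) = (12, -48)

(12, -48)


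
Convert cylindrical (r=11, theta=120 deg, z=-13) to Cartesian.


x = 11 * cos(120) = -5.5
y = 11 * sin(120) = 9.5263
z = -13

(-5.5, 9.5263, -13)


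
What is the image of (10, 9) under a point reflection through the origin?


Reflection through origin: (x, y) -> (-x, -y)
(10, 9) -> (-10, -9)

(-10, -9)


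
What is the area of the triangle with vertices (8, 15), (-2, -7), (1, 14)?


Area = |x1(y2-y3) + x2(y3-y1) + x3(y1-y2)| / 2
= |8*(-7-14) + -2*(14-15) + 1*(15--7)| / 2
= 72

72


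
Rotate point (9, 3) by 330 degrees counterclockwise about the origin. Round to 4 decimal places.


x' = 9*cos(330) - 3*sin(330) = 9.2942
y' = 9*sin(330) + 3*cos(330) = -1.9019

(9.2942, -1.9019)


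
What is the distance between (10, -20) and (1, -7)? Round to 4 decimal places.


d = sqrt((1-10)^2 + (-7--20)^2) = 15.8114

15.8114


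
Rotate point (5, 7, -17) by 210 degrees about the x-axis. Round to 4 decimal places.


x' = 5
y' = 7*cos(210) - -17*sin(210) = -14.5622
z' = 7*sin(210) + -17*cos(210) = 11.2224

(5, -14.5622, 11.2224)


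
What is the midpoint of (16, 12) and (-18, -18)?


Midpoint = ((16+-18)/2, (12+-18)/2) = (-1, -3)

(-1, -3)


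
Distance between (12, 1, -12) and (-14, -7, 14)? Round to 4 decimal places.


d = sqrt((-14-12)^2 + (-7-1)^2 + (14--12)^2) = 37.6298

37.6298


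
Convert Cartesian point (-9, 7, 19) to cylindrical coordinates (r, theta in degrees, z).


r = sqrt((-9)^2 + 7^2) = 11.4018
theta = atan2(7, -9) = 142.125 deg
z = 19

r = 11.4018, theta = 142.125 deg, z = 19


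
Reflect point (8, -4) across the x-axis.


Reflection across x-axis: (x, y) -> (x, -y)
(8, -4) -> (8, 4)

(8, 4)


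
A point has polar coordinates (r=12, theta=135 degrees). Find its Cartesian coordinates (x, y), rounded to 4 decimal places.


x = 12 * cos(135) = -8.4853
y = 12 * sin(135) = 8.4853

(-8.4853, 8.4853)


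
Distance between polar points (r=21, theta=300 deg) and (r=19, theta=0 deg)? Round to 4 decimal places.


d = sqrt(r1^2 + r2^2 - 2*r1*r2*cos(t2-t1))
d = sqrt(21^2 + 19^2 - 2*21*19*cos(0-300)) = 20.0749

20.0749


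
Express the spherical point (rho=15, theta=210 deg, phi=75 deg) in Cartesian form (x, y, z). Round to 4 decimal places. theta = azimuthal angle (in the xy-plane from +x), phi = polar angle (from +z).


x = 15 * sin(75) * cos(210) = -12.5477
y = 15 * sin(75) * sin(210) = -7.2444
z = 15 * cos(75) = 3.8823

(-12.5477, -7.2444, 3.8823)


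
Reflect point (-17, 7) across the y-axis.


Reflection across y-axis: (x, y) -> (-x, y)
(-17, 7) -> (17, 7)

(17, 7)


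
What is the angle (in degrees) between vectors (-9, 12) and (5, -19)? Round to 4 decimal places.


dot = -9*5 + 12*-19 = -273
|u| = 15, |v| = 19.6469
cos(angle) = -0.9264
angle = 157.8737 degrees

157.8737 degrees


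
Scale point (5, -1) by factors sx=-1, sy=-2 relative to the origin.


Scaling: (x*sx, y*sy) = (5*-1, -1*-2) = (-5, 2)

(-5, 2)


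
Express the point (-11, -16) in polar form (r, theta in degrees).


r = sqrt((-11)^2 + (-16)^2) = 19.4165
theta = atan2(-16, -11) = 235.4915 degrees

r = 19.4165, theta = 235.4915 degrees


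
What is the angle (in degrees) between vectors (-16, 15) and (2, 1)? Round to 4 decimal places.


dot = -16*2 + 15*1 = -17
|u| = 21.9317, |v| = 2.2361
cos(angle) = -0.3467
angle = 110.2826 degrees

110.2826 degrees


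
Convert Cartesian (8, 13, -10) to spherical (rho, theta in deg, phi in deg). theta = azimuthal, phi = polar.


rho = sqrt(8^2 + 13^2 + (-10)^2) = 18.2483
theta = atan2(13, 8) = 58.3925 deg
phi = acos(-10/18.2483) = 123.2297 deg

rho = 18.2483, theta = 58.3925 deg, phi = 123.2297 deg


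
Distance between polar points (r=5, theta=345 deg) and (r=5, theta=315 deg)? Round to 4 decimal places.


d = sqrt(r1^2 + r2^2 - 2*r1*r2*cos(t2-t1))
d = sqrt(5^2 + 5^2 - 2*5*5*cos(315-345)) = 2.5882

2.5882


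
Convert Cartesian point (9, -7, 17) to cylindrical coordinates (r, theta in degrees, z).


r = sqrt(9^2 + (-7)^2) = 11.4018
theta = atan2(-7, 9) = 322.125 deg
z = 17

r = 11.4018, theta = 322.125 deg, z = 17


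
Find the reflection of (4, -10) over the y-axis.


Reflection across y-axis: (x, y) -> (-x, y)
(4, -10) -> (-4, -10)

(-4, -10)


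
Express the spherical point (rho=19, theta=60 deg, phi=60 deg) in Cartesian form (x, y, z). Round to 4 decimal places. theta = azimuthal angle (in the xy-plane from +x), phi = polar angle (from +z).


x = 19 * sin(60) * cos(60) = 8.2272
y = 19 * sin(60) * sin(60) = 14.25
z = 19 * cos(60) = 9.5

(8.2272, 14.25, 9.5)


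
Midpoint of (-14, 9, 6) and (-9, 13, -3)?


Midpoint = ((-14+-9)/2, (9+13)/2, (6+-3)/2) = (-11.5, 11, 1.5)

(-11.5, 11, 1.5)


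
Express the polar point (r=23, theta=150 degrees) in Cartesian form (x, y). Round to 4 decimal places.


x = 23 * cos(150) = -19.9186
y = 23 * sin(150) = 11.5

(-19.9186, 11.5)


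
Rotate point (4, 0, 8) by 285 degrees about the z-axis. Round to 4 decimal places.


x' = 4*cos(285) - 0*sin(285) = 1.0353
y' = 4*sin(285) + 0*cos(285) = -3.8637
z' = 8

(1.0353, -3.8637, 8)


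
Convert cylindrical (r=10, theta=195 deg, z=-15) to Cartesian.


x = 10 * cos(195) = -9.6593
y = 10 * sin(195) = -2.5882
z = -15

(-9.6593, -2.5882, -15)


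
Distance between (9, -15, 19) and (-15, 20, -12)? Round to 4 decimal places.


d = sqrt((-15-9)^2 + (20--15)^2 + (-12-19)^2) = 52.5547

52.5547


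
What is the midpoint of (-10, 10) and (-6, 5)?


Midpoint = ((-10+-6)/2, (10+5)/2) = (-8, 7.5)

(-8, 7.5)


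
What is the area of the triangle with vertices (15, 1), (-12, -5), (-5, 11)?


Area = |x1(y2-y3) + x2(y3-y1) + x3(y1-y2)| / 2
= |15*(-5-11) + -12*(11-1) + -5*(1--5)| / 2
= 195

195


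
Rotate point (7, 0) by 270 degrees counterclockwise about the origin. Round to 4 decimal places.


x' = 7*cos(270) - 0*sin(270) = 0
y' = 7*sin(270) + 0*cos(270) = -7

(0, -7)


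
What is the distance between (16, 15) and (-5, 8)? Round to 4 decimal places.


d = sqrt((-5-16)^2 + (8-15)^2) = 22.1359

22.1359


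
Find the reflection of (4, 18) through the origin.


Reflection through origin: (x, y) -> (-x, -y)
(4, 18) -> (-4, -18)

(-4, -18)


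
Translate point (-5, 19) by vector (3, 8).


Translation: (x+dx, y+dy) = (-5+3, 19+8) = (-2, 27)

(-2, 27)


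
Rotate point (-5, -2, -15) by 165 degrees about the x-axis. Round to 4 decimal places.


x' = -5
y' = -2*cos(165) - -15*sin(165) = 5.8141
z' = -2*sin(165) + -15*cos(165) = 13.9712

(-5, 5.8141, 13.9712)


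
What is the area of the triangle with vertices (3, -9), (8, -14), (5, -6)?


Area = |x1(y2-y3) + x2(y3-y1) + x3(y1-y2)| / 2
= |3*(-14--6) + 8*(-6--9) + 5*(-9--14)| / 2
= 12.5

12.5


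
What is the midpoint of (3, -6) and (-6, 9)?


Midpoint = ((3+-6)/2, (-6+9)/2) = (-1.5, 1.5)

(-1.5, 1.5)


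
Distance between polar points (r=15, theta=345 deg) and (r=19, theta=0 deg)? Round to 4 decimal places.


d = sqrt(r1^2 + r2^2 - 2*r1*r2*cos(t2-t1))
d = sqrt(15^2 + 19^2 - 2*15*19*cos(0-345)) = 5.9517

5.9517


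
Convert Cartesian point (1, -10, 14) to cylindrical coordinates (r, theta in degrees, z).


r = sqrt(1^2 + (-10)^2) = 10.0499
theta = atan2(-10, 1) = 275.7106 deg
z = 14

r = 10.0499, theta = 275.7106 deg, z = 14


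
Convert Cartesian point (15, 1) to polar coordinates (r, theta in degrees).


r = sqrt(15^2 + 1^2) = 15.0333
theta = atan2(1, 15) = 3.8141 degrees

r = 15.0333, theta = 3.8141 degrees


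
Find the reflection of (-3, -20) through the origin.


Reflection through origin: (x, y) -> (-x, -y)
(-3, -20) -> (3, 20)

(3, 20)


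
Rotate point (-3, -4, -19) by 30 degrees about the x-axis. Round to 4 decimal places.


x' = -3
y' = -4*cos(30) - -19*sin(30) = 6.0359
z' = -4*sin(30) + -19*cos(30) = -18.4545

(-3, 6.0359, -18.4545)


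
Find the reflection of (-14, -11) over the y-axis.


Reflection across y-axis: (x, y) -> (-x, y)
(-14, -11) -> (14, -11)

(14, -11)


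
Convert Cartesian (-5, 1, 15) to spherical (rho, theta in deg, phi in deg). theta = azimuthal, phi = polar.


rho = sqrt((-5)^2 + 1^2 + 15^2) = 15.843
theta = atan2(1, -5) = 168.6901 deg
phi = acos(15/15.843) = 18.7747 deg

rho = 15.843, theta = 168.6901 deg, phi = 18.7747 deg


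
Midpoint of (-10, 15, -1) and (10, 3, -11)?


Midpoint = ((-10+10)/2, (15+3)/2, (-1+-11)/2) = (0, 9, -6)

(0, 9, -6)


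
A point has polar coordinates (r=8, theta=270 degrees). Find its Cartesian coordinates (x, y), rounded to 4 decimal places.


x = 8 * cos(270) = 0
y = 8 * sin(270) = -8

(0, -8)


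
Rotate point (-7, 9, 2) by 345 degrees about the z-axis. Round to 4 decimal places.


x' = -7*cos(345) - 9*sin(345) = -4.4321
y' = -7*sin(345) + 9*cos(345) = 10.5051
z' = 2

(-4.4321, 10.5051, 2)


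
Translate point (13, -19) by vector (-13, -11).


Translation: (x+dx, y+dy) = (13+-13, -19+-11) = (0, -30)

(0, -30)


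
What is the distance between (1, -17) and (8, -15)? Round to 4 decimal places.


d = sqrt((8-1)^2 + (-15--17)^2) = 7.2801

7.2801


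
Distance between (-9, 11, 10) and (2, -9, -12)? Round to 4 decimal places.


d = sqrt((2--9)^2 + (-9-11)^2 + (-12-10)^2) = 31.7017

31.7017


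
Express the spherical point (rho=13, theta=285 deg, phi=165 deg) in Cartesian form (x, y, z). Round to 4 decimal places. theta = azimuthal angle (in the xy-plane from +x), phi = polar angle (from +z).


x = 13 * sin(165) * cos(285) = 0.8708
y = 13 * sin(165) * sin(285) = -3.25
z = 13 * cos(165) = -12.557

(0.8708, -3.25, -12.557)


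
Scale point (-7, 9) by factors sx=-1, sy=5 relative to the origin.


Scaling: (x*sx, y*sy) = (-7*-1, 9*5) = (7, 45)

(7, 45)


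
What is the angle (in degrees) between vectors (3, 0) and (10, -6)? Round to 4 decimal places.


dot = 3*10 + 0*-6 = 30
|u| = 3, |v| = 11.6619
cos(angle) = 0.8575
angle = 30.9638 degrees

30.9638 degrees


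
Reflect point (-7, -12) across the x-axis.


Reflection across x-axis: (x, y) -> (x, -y)
(-7, -12) -> (-7, 12)

(-7, 12)


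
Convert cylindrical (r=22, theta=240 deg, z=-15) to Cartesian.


x = 22 * cos(240) = -11
y = 22 * sin(240) = -19.0526
z = -15

(-11, -19.0526, -15)


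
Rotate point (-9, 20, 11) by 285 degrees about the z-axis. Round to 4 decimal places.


x' = -9*cos(285) - 20*sin(285) = 16.9891
y' = -9*sin(285) + 20*cos(285) = 13.8697
z' = 11

(16.9891, 13.8697, 11)


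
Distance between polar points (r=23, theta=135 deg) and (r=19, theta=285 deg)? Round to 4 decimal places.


d = sqrt(r1^2 + r2^2 - 2*r1*r2*cos(t2-t1))
d = sqrt(23^2 + 19^2 - 2*23*19*cos(285-135)) = 40.5821

40.5821


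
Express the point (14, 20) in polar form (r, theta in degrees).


r = sqrt(14^2 + 20^2) = 24.4131
theta = atan2(20, 14) = 55.008 degrees

r = 24.4131, theta = 55.008 degrees


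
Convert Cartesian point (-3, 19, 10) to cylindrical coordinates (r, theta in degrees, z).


r = sqrt((-3)^2 + 19^2) = 19.2354
theta = atan2(19, -3) = 98.9726 deg
z = 10

r = 19.2354, theta = 98.9726 deg, z = 10


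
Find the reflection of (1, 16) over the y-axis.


Reflection across y-axis: (x, y) -> (-x, y)
(1, 16) -> (-1, 16)

(-1, 16)


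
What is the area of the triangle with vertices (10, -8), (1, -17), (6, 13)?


Area = |x1(y2-y3) + x2(y3-y1) + x3(y1-y2)| / 2
= |10*(-17-13) + 1*(13--8) + 6*(-8--17)| / 2
= 112.5

112.5


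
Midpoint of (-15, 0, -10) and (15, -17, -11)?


Midpoint = ((-15+15)/2, (0+-17)/2, (-10+-11)/2) = (0, -8.5, -10.5)

(0, -8.5, -10.5)


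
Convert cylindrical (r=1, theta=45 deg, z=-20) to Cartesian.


x = 1 * cos(45) = 0.7071
y = 1 * sin(45) = 0.7071
z = -20

(0.7071, 0.7071, -20)


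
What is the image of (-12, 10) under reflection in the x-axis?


Reflection across x-axis: (x, y) -> (x, -y)
(-12, 10) -> (-12, -10)

(-12, -10)


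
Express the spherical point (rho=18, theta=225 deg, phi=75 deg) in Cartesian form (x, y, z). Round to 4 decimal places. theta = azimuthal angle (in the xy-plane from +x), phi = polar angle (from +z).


x = 18 * sin(75) * cos(225) = -12.2942
y = 18 * sin(75) * sin(225) = -12.2942
z = 18 * cos(75) = 4.6587

(-12.2942, -12.2942, 4.6587)


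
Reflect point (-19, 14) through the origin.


Reflection through origin: (x, y) -> (-x, -y)
(-19, 14) -> (19, -14)

(19, -14)


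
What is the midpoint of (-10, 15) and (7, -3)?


Midpoint = ((-10+7)/2, (15+-3)/2) = (-1.5, 6)

(-1.5, 6)


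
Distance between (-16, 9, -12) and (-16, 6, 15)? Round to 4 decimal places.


d = sqrt((-16--16)^2 + (6-9)^2 + (15--12)^2) = 27.1662

27.1662


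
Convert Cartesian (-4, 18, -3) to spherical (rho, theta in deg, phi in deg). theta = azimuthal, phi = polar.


rho = sqrt((-4)^2 + 18^2 + (-3)^2) = 18.6815
theta = atan2(18, -4) = 102.5288 deg
phi = acos(-3/18.6815) = 99.2409 deg

rho = 18.6815, theta = 102.5288 deg, phi = 99.2409 deg


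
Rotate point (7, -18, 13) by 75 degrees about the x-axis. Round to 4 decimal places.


x' = 7
y' = -18*cos(75) - 13*sin(75) = -17.2158
z' = -18*sin(75) + 13*cos(75) = -14.022

(7, -17.2158, -14.022)


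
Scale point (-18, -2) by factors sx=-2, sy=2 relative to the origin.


Scaling: (x*sx, y*sy) = (-18*-2, -2*2) = (36, -4)

(36, -4)


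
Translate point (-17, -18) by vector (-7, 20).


Translation: (x+dx, y+dy) = (-17+-7, -18+20) = (-24, 2)

(-24, 2)


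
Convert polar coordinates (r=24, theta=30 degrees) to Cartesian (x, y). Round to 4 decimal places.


x = 24 * cos(30) = 20.7846
y = 24 * sin(30) = 12

(20.7846, 12)


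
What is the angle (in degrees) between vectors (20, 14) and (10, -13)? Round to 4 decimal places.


dot = 20*10 + 14*-13 = 18
|u| = 24.4131, |v| = 16.4012
cos(angle) = 0.045
angle = 87.4234 degrees

87.4234 degrees


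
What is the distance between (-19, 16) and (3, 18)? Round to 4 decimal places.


d = sqrt((3--19)^2 + (18-16)^2) = 22.0907

22.0907


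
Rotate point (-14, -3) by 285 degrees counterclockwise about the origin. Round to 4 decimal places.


x' = -14*cos(285) - -3*sin(285) = -6.5212
y' = -14*sin(285) + -3*cos(285) = 12.7465

(-6.5212, 12.7465)


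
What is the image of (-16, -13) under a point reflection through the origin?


Reflection through origin: (x, y) -> (-x, -y)
(-16, -13) -> (16, 13)

(16, 13)


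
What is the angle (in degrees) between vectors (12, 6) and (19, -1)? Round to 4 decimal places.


dot = 12*19 + 6*-1 = 222
|u| = 13.4164, |v| = 19.0263
cos(angle) = 0.8697
angle = 29.5778 degrees

29.5778 degrees


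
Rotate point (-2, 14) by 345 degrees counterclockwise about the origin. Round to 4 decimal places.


x' = -2*cos(345) - 14*sin(345) = 1.6916
y' = -2*sin(345) + 14*cos(345) = 14.0406

(1.6916, 14.0406)


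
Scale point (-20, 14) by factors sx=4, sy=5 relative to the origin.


Scaling: (x*sx, y*sy) = (-20*4, 14*5) = (-80, 70)

(-80, 70)


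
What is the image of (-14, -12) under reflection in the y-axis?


Reflection across y-axis: (x, y) -> (-x, y)
(-14, -12) -> (14, -12)

(14, -12)
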